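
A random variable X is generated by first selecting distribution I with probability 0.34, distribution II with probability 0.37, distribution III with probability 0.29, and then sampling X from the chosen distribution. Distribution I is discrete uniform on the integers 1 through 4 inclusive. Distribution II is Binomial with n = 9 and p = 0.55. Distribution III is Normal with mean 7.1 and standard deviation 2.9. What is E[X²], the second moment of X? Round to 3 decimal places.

For each component E[X²] = Var + (mean)², giving I: 7.5; II: 26.73; III: 58.82.
Overall E[X²] = 0.34·7.5 + 0.37·26.73 + 0.29·58.82 = 29.4979.

29.498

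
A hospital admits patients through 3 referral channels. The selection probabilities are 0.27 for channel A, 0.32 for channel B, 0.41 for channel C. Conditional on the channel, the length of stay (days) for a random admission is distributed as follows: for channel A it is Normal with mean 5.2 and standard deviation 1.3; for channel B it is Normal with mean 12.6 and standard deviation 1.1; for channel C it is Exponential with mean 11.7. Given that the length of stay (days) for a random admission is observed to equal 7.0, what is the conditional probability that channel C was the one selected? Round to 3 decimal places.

Likelihoods f(7.0 | ·): A: 0.117669; B: 8.54349e-07; C: 0.0469872.
Posterior ∝ prior × likelihood. Numerator for C: 0.41·0.0469872 = 0.0192648.
Normalizing constant: 0.27·0.117669 + 0.32·8.54349e-07 + 0.41·0.0469872 = 0.0510356.
P(C | observation) = 0.0192648 / 0.0510356 = 0.377477.

0.377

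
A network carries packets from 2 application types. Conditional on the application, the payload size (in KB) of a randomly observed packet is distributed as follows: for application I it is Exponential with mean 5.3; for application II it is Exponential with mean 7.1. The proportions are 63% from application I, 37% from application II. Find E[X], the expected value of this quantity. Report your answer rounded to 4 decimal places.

5.9660

Component means — I: 5.3; II: 7.1.
E[X] = 0.63·5.3 + 0.37·7.1 = 5.966.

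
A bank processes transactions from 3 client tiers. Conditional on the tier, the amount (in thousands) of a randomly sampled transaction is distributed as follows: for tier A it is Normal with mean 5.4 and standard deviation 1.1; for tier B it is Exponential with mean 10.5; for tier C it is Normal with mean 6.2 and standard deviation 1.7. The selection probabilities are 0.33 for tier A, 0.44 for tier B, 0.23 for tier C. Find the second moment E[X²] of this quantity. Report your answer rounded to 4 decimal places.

116.5480

For each component E[X²] = Var + (mean)², giving A: 30.37; B: 220.5; C: 41.33.
Overall E[X²] = 0.33·30.37 + 0.44·220.5 + 0.23·41.33 = 116.548.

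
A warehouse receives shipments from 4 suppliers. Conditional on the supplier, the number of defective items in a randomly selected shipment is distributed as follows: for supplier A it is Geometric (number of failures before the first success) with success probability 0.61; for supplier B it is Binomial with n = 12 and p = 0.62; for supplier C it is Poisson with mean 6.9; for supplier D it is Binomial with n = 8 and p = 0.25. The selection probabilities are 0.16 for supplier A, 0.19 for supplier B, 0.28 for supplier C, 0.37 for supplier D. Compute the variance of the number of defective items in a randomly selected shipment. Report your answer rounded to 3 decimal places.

11.047

Per component, A: μ=0.639344, E[X²]=1.45687; B: μ=7.44, E[X²]=58.1808; C: μ=6.9, E[X²]=54.51; D: μ=2, E[X²]=5.5.
E[X] = 0.16·0.639344 + 0.19·7.44 + 0.28·6.9 + 0.37·2 = 4.1879.
E[X²] = 0.16·1.45687 + 0.19·58.1808 + 0.28·54.51 + 0.37·5.5 = 28.5853.
Var(X) = E[X²] − (E[X])² = 28.5853 − 17.5385 = 11.0468.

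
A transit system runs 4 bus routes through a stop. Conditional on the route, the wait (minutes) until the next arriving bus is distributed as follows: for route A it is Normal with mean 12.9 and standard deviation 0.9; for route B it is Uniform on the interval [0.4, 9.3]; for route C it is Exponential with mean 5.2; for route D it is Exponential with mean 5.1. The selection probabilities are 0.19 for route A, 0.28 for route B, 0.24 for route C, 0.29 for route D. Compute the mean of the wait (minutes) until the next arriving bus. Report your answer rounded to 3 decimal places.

Component means — A: 12.9; B: 4.85; C: 5.2; D: 5.1.
E[X] = 0.19·12.9 + 0.28·4.85 + 0.24·5.2 + 0.29·5.1 = 6.536.

6.536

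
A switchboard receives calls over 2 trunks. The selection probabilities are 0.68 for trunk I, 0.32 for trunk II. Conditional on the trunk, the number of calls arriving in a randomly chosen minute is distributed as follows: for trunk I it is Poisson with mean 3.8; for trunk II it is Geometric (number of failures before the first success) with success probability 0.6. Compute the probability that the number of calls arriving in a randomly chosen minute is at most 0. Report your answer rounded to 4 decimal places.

Conditional on each trunk, P(X ≤ 0): I: 0.0223708; II: 0.6.
By total probability, P(X ≤ 0) = 0.68·0.0223708 + 0.32·0.6 = 0.207212.

0.2072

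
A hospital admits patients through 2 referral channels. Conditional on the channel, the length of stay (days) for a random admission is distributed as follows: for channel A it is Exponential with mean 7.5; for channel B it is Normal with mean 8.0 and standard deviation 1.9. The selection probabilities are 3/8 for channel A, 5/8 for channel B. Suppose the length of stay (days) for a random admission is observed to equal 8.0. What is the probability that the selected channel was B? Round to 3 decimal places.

0.884

Likelihoods f(8.0 | ·): A: 0.0458872; B: 0.20997.
Posterior ∝ prior × likelihood. Numerator for B: 0.625·0.20997 = 0.131231.
Normalizing constant: 0.375·0.0458872 + 0.625·0.20997 = 0.148439.
P(B | observation) = 0.131231 / 0.148439 = 0.884075.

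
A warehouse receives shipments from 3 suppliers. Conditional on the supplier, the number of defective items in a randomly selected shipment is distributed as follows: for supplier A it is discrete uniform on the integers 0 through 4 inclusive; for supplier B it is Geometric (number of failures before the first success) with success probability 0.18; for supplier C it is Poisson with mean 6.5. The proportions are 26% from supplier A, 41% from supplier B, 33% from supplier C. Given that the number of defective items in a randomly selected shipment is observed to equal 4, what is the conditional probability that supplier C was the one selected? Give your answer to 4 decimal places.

Likelihoods P(X=4 | ·): A: 0.2; B: 0.0813819; C: 0.111822.
Posterior ∝ prior × likelihood. Numerator for C: 0.33·0.111822 = 0.0369013.
Normalizing constant: 0.26·0.2 + 0.41·0.0813819 + 0.33·0.111822 = 0.122268.
P(C | observation) = 0.0369013 / 0.122268 = 0.301807.

0.3018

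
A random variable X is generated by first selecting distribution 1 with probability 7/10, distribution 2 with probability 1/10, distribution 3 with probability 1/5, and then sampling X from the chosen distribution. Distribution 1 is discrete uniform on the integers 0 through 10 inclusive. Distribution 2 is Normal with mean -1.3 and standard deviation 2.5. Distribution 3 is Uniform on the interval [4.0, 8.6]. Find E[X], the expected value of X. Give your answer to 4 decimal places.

Component means — 1: 5; 2: -1.3; 3: 6.3.
E[X] = 0.7·5 + 0.1·-1.3 + 0.2·6.3 = 4.63.

4.6300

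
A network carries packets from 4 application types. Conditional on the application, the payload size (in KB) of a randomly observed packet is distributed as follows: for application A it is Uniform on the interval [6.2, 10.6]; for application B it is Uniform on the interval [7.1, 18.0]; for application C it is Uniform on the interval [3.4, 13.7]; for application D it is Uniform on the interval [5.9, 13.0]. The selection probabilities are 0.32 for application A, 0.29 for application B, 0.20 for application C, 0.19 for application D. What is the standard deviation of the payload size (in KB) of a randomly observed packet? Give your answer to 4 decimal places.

3.0181

Per component, A: μ=8.4, E[X²]=72.1733; B: μ=12.55, E[X²]=167.403; C: μ=8.55, E[X²]=81.9433; D: μ=9.45, E[X²]=93.5033.
E[X] = 0.32·8.4 + 0.29·12.55 + 0.2·8.55 + 0.19·9.45 = 9.833.
E[X²] = 0.32·72.1733 + 0.29·167.403 + 0.2·81.9433 + 0.19·93.5033 = 105.797.
Var(X) = E[X²] − (E[X])² = 105.797 − 96.6879 = 9.10884.
SD(X) = √9.10884 = 3.01809.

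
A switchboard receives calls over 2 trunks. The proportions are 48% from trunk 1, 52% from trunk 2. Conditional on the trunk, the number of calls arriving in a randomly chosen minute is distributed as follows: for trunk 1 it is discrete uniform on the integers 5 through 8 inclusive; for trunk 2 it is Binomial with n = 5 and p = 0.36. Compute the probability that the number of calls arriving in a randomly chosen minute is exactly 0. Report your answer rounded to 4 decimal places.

Conditional on each trunk, P(X = 0): 1: 0; 2: 0.107374.
By total probability, P(X = 0) = 0.48·0 + 0.52·0.107374 = 0.0558346.

0.0558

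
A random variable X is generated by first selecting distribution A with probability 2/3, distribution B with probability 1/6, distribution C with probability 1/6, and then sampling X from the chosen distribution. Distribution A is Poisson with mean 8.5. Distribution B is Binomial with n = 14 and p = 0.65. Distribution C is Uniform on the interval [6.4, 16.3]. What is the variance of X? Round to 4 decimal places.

Per component, A: μ=8.5, E[X²]=80.75; B: μ=9.1, E[X²]=85.995; C: μ=11.35, E[X²]=136.99.
E[X] = 0.666667·8.5 + 0.166667·9.1 + 0.166667·11.35 = 9.075.
E[X²] = 0.666667·80.75 + 0.166667·85.995 + 0.166667·136.99 = 90.9975.
Var(X) = E[X²] − (E[X])² = 90.9975 − 82.3556 = 8.64187.

8.6419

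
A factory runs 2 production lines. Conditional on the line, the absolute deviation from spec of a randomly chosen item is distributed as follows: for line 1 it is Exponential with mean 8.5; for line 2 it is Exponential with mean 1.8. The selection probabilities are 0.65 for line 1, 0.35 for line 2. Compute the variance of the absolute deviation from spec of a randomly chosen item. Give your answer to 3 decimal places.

Per component, 1: μ=8.5, E[X²]=144.5; 2: μ=1.8, E[X²]=6.48.
E[X] = 0.65·8.5 + 0.35·1.8 = 6.155.
E[X²] = 0.65·144.5 + 0.35·6.48 = 96.193.
Var(X) = E[X²] − (E[X])² = 96.193 − 37.884 = 58.309.

58.309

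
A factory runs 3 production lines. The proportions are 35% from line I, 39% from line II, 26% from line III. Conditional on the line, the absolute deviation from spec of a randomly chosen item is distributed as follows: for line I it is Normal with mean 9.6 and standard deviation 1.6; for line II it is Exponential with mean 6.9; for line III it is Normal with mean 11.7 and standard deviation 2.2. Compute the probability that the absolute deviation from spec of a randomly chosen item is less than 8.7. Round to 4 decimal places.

0.4023

Conditional on each line, P(X < 8.7): I: 0.286888; II: 0.716593; III: 0.086341.
By total probability, P(X < 8.7) = 0.35·0.286888 + 0.39·0.716593 + 0.26·0.086341 = 0.40233.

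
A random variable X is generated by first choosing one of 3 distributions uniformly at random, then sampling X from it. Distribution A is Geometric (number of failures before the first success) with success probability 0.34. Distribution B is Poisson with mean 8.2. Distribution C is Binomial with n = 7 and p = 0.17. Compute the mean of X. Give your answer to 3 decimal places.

Component means — A: 1.94118; B: 8.2; C: 1.19.
E[X] = 0.333333·1.94118 + 0.333333·8.2 + 0.333333·1.19 = 3.77706.

3.777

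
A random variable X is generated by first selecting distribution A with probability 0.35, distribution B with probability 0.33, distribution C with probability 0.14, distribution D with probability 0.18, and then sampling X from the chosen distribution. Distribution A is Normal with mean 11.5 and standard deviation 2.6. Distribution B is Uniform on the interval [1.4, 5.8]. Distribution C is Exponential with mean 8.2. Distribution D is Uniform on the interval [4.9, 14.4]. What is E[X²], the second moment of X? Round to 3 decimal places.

90.406

For each component E[X²] = Var + (mean)², giving A: 139.01; B: 14.5733; C: 134.48; D: 100.643.
Overall E[X²] = 0.35·139.01 + 0.33·14.5733 + 0.14·134.48 + 0.18·100.643 = 90.4057.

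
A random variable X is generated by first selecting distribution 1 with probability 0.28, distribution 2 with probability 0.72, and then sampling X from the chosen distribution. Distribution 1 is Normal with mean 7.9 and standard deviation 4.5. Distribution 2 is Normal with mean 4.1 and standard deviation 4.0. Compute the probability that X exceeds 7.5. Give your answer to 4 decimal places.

0.2922

Conditional on each component, P(X > 7.5): 1: 0.535415; 2: 0.197663.
By total probability, P(X > 7.5) = 0.28·0.535415 + 0.72·0.197663 = 0.292233.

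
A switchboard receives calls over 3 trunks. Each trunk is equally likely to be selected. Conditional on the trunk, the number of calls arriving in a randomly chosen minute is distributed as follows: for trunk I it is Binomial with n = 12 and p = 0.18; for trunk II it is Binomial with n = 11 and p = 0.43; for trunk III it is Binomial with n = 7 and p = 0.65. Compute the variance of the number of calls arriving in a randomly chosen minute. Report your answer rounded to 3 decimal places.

3.392

Per component, I: μ=2.16, E[X²]=6.4368; II: μ=4.73, E[X²]=25.069; III: μ=4.55, E[X²]=22.295.
E[X] = 0.333333·2.16 + 0.333333·4.73 + 0.333333·4.55 = 3.81333.
E[X²] = 0.333333·6.4368 + 0.333333·25.069 + 0.333333·22.295 = 17.9336.
Var(X) = E[X²] − (E[X])² = 17.9336 − 14.5415 = 3.39209.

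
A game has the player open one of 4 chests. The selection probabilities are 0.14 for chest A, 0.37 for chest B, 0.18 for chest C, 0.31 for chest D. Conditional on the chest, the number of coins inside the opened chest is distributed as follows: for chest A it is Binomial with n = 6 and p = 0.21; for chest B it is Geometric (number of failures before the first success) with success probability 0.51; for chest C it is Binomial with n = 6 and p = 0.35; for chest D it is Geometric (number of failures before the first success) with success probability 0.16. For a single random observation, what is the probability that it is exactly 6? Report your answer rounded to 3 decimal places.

0.020

Conditional on each chest, P(X = 6): A: 8.57661e-05; B: 0.00705906; C: 0.00183827; D: 0.0562077.
By total probability, P(X = 6) = 0.14·8.57661e-05 + 0.37·0.00705906 + 0.18·0.00183827 + 0.31·0.0562077 = 0.0203791.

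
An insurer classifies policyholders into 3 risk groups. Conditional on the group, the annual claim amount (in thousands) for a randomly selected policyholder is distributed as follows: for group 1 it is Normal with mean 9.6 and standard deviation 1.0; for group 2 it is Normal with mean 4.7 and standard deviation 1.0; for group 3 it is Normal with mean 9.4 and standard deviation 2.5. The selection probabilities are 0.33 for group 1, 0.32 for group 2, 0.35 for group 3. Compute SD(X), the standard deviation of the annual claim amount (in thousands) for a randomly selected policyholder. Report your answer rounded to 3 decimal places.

2.802

Per component, 1: μ=9.6, E[X²]=93.16; 2: μ=4.7, E[X²]=23.09; 3: μ=9.4, E[X²]=94.61.
E[X] = 0.33·9.6 + 0.32·4.7 + 0.35·9.4 = 7.962.
E[X²] = 0.33·93.16 + 0.32·23.09 + 0.35·94.61 = 71.2451.
Var(X) = E[X²] − (E[X])² = 71.2451 − 63.3934 = 7.85166.
SD(X) = √7.85166 = 2.80208.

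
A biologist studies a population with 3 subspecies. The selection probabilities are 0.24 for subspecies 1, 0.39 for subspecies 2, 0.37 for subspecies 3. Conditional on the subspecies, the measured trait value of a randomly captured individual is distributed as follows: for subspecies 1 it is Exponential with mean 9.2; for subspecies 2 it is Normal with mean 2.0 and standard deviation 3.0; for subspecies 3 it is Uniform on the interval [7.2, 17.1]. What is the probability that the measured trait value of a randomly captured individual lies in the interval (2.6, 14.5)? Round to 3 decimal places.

Conditional on each subspecies, P(2.6 < X < 14.5): 1: 0.547032; 2: 0.420725; 3: 0.737374.
By total probability, P(2.6 < X < 14.5) = 0.24·0.547032 + 0.39·0.420725 + 0.37·0.737374 = 0.568199.

0.568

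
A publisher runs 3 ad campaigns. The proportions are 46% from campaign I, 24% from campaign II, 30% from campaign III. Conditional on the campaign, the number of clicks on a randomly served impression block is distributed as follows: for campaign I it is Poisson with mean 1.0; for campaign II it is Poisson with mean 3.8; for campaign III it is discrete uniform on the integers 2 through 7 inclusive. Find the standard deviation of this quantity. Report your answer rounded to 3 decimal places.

Per component, I: μ=1, E[X²]=2; II: μ=3.8, E[X²]=18.24; III: μ=4.5, E[X²]=23.1667.
E[X] = 0.46·1 + 0.24·3.8 + 0.3·4.5 = 2.722.
E[X²] = 0.46·2 + 0.24·18.24 + 0.3·23.1667 = 12.2476.
Var(X) = E[X²] − (E[X])² = 12.2476 − 7.40928 = 4.83832.
SD(X) = √4.83832 = 2.19962.

2.200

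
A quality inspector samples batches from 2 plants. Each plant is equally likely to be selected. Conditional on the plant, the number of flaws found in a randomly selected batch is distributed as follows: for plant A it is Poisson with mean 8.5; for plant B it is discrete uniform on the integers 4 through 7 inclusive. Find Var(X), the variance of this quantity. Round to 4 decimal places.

Per component, A: μ=8.5, E[X²]=80.75; B: μ=5.5, E[X²]=31.5.
E[X] = 0.5·8.5 + 0.5·5.5 = 7.
E[X²] = 0.5·80.75 + 0.5·31.5 = 56.125.
Var(X) = E[X²] − (E[X])² = 56.125 − 49 = 7.125.

7.1250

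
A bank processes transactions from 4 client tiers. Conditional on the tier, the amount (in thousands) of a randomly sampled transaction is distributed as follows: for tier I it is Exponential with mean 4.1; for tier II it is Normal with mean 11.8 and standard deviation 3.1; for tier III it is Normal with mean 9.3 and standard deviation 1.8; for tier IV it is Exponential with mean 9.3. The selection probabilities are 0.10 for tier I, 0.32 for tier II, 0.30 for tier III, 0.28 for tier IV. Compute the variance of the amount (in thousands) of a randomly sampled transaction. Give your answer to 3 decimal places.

Per component, I: μ=4.1, E[X²]=33.62; II: μ=11.8, E[X²]=148.85; III: μ=9.3, E[X²]=89.73; IV: μ=9.3, E[X²]=172.98.
E[X] = 0.1·4.1 + 0.32·11.8 + 0.3·9.3 + 0.28·9.3 = 9.58.
E[X²] = 0.1·33.62 + 0.32·148.85 + 0.3·89.73 + 0.28·172.98 = 126.347.
Var(X) = E[X²] − (E[X])² = 126.347 − 91.7764 = 34.571.

34.571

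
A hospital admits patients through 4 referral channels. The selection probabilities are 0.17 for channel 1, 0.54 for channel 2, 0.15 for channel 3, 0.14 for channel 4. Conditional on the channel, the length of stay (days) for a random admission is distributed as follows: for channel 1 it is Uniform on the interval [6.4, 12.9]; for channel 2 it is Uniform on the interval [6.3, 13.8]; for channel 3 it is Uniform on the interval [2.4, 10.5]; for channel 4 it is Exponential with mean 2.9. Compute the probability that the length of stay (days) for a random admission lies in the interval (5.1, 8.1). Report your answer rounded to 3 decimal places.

Conditional on each channel, P(5.1 < X < 8.1): 1: 0.261538; 2: 0.24; 3: 0.37037; 4: 0.111051.
By total probability, P(5.1 < X < 8.1) = 0.17·0.261538 + 0.54·0.24 + 0.15·0.37037 + 0.14·0.111051 = 0.245164.

0.245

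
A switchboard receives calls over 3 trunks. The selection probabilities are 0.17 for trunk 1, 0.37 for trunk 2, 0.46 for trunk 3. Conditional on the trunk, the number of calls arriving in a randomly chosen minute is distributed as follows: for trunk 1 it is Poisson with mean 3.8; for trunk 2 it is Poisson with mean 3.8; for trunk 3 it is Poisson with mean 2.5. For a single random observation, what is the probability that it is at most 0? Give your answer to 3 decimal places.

Conditional on each trunk, P(X ≤ 0): 1: 0.0223708; 2: 0.0223708; 3: 0.082085.
By total probability, P(X ≤ 0) = 0.17·0.0223708 + 0.37·0.0223708 + 0.46·0.082085 = 0.0498393.

0.050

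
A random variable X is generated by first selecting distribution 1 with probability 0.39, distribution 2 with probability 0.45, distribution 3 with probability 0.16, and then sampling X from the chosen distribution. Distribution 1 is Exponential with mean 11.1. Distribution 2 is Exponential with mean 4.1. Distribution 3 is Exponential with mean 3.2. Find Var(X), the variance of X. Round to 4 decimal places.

Per component, 1: μ=11.1, E[X²]=246.42; 2: μ=4.1, E[X²]=33.62; 3: μ=3.2, E[X²]=20.48.
E[X] = 0.39·11.1 + 0.45·4.1 + 0.16·3.2 = 6.686.
E[X²] = 0.39·246.42 + 0.45·33.62 + 0.16·20.48 = 114.51.
Var(X) = E[X²] − (E[X])² = 114.51 − 44.7026 = 69.807.

69.8070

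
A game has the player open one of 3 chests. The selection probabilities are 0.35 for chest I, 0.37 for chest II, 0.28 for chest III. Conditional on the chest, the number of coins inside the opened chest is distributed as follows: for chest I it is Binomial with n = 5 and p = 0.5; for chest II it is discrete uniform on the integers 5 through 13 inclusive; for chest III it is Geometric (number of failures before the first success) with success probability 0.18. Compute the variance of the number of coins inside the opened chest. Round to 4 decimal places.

Per component, I: μ=2.5, E[X²]=7.5; II: μ=9, E[X²]=87.6667; III: μ=4.55556, E[X²]=46.0617.
E[X] = 0.35·2.5 + 0.37·9 + 0.28·4.55556 = 5.48056.
E[X²] = 0.35·7.5 + 0.37·87.6667 + 0.28·46.0617 = 47.959.
Var(X) = E[X²] − (E[X])² = 47.959 − 30.0365 = 17.9225.

17.9225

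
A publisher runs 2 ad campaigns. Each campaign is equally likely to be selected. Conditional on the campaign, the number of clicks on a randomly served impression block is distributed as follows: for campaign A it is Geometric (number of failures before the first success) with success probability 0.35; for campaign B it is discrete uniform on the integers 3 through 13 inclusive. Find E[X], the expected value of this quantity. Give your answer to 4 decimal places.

Component means — A: 1.85714; B: 8.
E[X] = 0.5·1.85714 + 0.5·8 = 4.92857.

4.9286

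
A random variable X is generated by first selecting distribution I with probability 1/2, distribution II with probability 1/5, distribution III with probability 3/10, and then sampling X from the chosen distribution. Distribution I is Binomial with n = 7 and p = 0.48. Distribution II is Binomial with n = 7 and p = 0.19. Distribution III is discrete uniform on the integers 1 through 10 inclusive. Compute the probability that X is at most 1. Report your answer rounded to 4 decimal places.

Conditional on each component, P(X ≤ 1): I: 0.07671; II: 0.604399; III: 0.1.
By total probability, P(X ≤ 1) = 0.5·0.07671 + 0.2·0.604399 + 0.3·0.1 = 0.189235.

0.1892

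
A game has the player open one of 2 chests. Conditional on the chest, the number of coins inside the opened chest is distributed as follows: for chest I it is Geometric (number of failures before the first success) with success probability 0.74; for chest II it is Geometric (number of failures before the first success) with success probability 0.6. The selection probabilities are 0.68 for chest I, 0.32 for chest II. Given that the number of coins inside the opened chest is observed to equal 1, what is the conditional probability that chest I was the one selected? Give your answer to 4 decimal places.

0.6301

Likelihoods P(X=1 | ·): I: 0.1924; II: 0.24.
Posterior ∝ prior × likelihood. Numerator for I: 0.68·0.1924 = 0.130832.
Normalizing constant: 0.68·0.1924 + 0.32·0.24 = 0.207632.
P(I | observation) = 0.130832 / 0.207632 = 0.630115.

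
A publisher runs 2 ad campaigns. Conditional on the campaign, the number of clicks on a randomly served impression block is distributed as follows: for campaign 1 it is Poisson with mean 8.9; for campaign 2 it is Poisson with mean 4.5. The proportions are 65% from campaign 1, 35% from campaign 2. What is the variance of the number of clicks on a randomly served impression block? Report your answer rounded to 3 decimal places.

11.764

Per component, 1: μ=8.9, E[X²]=88.11; 2: μ=4.5, E[X²]=24.75.
E[X] = 0.65·8.9 + 0.35·4.5 = 7.36.
E[X²] = 0.65·88.11 + 0.35·24.75 = 65.934.
Var(X) = E[X²] − (E[X])² = 65.934 − 54.1696 = 11.7644.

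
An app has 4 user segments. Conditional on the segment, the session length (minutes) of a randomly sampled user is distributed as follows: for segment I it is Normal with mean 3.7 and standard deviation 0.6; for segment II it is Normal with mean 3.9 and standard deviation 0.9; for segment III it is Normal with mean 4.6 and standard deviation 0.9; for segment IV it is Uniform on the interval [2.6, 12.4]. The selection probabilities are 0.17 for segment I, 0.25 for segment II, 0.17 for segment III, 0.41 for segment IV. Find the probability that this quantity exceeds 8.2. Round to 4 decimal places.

Conditional on each segment, P(X > 8.2): I: 3.19744e-14; II: 8.86216e-07; III: 3.16712e-05; IV: 0.428571.
By total probability, P(X > 8.2) = 0.17·3.19744e-14 + 0.25·8.86216e-07 + 0.17·3.16712e-05 + 0.41·0.428571 = 0.17572.

0.1757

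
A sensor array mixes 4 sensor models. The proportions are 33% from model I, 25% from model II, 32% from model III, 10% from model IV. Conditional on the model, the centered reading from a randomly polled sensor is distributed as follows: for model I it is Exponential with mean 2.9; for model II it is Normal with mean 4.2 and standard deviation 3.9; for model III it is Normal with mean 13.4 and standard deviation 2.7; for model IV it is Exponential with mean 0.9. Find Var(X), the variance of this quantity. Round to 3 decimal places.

32.949

Per component, I: μ=2.9, E[X²]=16.82; II: μ=4.2, E[X²]=32.85; III: μ=13.4, E[X²]=186.85; IV: μ=0.9, E[X²]=1.62.
E[X] = 0.33·2.9 + 0.25·4.2 + 0.32·13.4 + 0.1·0.9 = 6.385.
E[X²] = 0.33·16.82 + 0.25·32.85 + 0.32·186.85 + 0.1·1.62 = 73.7171.
Var(X) = E[X²] − (E[X])² = 73.7171 − 40.7682 = 32.9489.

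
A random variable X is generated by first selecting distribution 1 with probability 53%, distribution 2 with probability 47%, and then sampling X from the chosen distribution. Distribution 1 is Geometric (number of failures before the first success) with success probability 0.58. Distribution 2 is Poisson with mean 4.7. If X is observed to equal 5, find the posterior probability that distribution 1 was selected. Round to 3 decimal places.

Likelihoods P(X=5 | ·): 1: 0.00758009; 2: 0.17383.
Posterior ∝ prior × likelihood. Numerator for 1: 0.53·0.00758009 = 0.00401745.
Normalizing constant: 0.53·0.00758009 + 0.47·0.17383 = 0.0857174.
P(1 | observation) = 0.00401745 / 0.0857174 = 0.0468685.

0.047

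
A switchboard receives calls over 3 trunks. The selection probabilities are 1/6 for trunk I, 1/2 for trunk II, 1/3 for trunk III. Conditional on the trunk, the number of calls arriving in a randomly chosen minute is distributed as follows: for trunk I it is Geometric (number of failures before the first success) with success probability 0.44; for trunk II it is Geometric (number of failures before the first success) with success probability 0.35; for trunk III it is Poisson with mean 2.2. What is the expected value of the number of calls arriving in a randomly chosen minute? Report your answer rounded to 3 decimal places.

1.874

Component means — I: 1.27273; II: 1.85714; III: 2.2.
E[X] = 0.166667·1.27273 + 0.5·1.85714 + 0.333333·2.2 = 1.87403.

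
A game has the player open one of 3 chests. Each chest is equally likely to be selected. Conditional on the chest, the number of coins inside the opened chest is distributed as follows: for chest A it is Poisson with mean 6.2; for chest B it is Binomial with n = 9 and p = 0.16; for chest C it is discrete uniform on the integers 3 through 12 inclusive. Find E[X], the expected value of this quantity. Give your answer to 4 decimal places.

Component means — A: 6.2; B: 1.44; C: 7.5.
E[X] = 0.333333·6.2 + 0.333333·1.44 + 0.333333·7.5 = 5.04667.

5.0467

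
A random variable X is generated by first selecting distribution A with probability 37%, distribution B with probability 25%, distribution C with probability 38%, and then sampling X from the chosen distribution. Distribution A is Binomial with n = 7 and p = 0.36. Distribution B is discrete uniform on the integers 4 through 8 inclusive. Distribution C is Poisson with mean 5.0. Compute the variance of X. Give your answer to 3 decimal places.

Per component, A: μ=2.52, E[X²]=7.9632; B: μ=6, E[X²]=38; C: μ=5, E[X²]=30.
E[X] = 0.37·2.52 + 0.25·6 + 0.38·5 = 4.3324.
E[X²] = 0.37·7.9632 + 0.25·38 + 0.38·30 = 23.8464.
Var(X) = E[X²] − (E[X])² = 23.8464 − 18.7697 = 5.07669.

5.077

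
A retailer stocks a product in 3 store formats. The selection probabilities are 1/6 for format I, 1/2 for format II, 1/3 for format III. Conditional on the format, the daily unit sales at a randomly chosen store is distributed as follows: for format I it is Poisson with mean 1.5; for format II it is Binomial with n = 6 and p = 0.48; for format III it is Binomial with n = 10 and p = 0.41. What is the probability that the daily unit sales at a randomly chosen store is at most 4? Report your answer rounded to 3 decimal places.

Conditional on each format, P(X ≤ 4): I: 0.981424; II: 0.908271; III: 0.607827.
By total probability, P(X ≤ 4) = 0.166667·0.981424 + 0.5·0.908271 + 0.333333·0.607827 = 0.820315.

0.820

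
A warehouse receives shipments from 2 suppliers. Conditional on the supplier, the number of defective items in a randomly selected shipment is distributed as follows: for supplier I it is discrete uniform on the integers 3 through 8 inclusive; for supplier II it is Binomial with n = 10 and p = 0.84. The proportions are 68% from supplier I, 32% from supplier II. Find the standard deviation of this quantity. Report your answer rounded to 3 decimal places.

2.060

Per component, I: μ=5.5, E[X²]=33.1667; II: μ=8.4, E[X²]=71.904.
E[X] = 0.68·5.5 + 0.32·8.4 = 6.428.
E[X²] = 0.68·33.1667 + 0.32·71.904 = 45.5626.
Var(X) = E[X²] − (E[X])² = 45.5626 − 41.3192 = 4.24343.
SD(X) = √4.24343 = 2.05996.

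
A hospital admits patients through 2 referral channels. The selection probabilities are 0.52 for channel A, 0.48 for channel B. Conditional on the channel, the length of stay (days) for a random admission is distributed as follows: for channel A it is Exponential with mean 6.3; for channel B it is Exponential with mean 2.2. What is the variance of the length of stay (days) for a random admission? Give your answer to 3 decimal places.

27.158

Per component, A: μ=6.3, E[X²]=79.38; B: μ=2.2, E[X²]=9.68.
E[X] = 0.52·6.3 + 0.48·2.2 = 4.332.
E[X²] = 0.52·79.38 + 0.48·9.68 = 45.924.
Var(X) = E[X²] − (E[X])² = 45.924 − 18.7662 = 27.1578.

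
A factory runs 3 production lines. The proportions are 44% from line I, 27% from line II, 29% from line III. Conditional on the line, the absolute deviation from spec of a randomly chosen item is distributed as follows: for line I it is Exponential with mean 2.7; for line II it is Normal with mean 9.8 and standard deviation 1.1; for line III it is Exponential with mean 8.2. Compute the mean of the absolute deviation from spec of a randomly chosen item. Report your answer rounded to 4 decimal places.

6.2120

Component means — I: 2.7; II: 9.8; III: 8.2.
E[X] = 0.44·2.7 + 0.27·9.8 + 0.29·8.2 = 6.212.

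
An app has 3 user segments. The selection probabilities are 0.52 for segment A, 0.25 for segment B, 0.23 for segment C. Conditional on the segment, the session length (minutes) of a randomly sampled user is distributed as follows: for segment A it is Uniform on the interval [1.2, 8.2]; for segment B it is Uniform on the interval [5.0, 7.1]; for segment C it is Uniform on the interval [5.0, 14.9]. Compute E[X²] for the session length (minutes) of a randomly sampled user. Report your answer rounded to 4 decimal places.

47.5017

For each component E[X²] = Var + (mean)², giving A: 26.1733; B: 36.97; C: 107.17.
Overall E[X²] = 0.52·26.1733 + 0.25·36.97 + 0.23·107.17 = 47.5017.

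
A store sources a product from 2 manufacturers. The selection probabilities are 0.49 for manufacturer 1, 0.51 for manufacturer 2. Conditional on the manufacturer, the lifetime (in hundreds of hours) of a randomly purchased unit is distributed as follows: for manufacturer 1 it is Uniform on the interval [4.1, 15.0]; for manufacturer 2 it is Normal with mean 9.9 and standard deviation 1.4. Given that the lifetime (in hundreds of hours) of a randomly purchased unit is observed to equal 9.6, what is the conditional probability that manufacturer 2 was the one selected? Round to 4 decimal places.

Likelihoods f(9.6 | ·): 1: 0.0917431; 2: 0.278491.
Posterior ∝ prior × likelihood. Numerator for 2: 0.51·0.278491 = 0.14203.
Normalizing constant: 0.49·0.0917431 + 0.51·0.278491 = 0.186984.
P(2 | observation) = 0.14203 / 0.186984 = 0.759584.

0.7596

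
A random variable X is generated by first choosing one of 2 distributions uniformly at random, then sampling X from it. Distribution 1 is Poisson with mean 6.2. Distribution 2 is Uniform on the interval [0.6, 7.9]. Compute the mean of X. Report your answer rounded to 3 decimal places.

Component means — 1: 6.2; 2: 4.25.
E[X] = 0.5·6.2 + 0.5·4.25 = 5.225.

5.225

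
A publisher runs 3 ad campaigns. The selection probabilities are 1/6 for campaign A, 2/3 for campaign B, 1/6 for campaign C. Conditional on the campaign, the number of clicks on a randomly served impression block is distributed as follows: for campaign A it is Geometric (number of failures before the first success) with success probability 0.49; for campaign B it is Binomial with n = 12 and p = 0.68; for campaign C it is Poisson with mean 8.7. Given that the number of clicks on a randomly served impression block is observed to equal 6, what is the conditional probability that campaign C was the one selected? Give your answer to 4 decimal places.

0.2001

Likelihoods P(X=6 | ·): A: 0.00862218; B: 0.0980901; C: 0.100328.
Posterior ∝ prior × likelihood. Numerator for C: 0.166667·0.100328 = 0.0167213.
Normalizing constant: 0.166667·0.00862218 + 0.666667·0.0980901 + 0.166667·0.100328 = 0.0835517.
P(C | observation) = 0.0167213 / 0.0835517 = 0.200131.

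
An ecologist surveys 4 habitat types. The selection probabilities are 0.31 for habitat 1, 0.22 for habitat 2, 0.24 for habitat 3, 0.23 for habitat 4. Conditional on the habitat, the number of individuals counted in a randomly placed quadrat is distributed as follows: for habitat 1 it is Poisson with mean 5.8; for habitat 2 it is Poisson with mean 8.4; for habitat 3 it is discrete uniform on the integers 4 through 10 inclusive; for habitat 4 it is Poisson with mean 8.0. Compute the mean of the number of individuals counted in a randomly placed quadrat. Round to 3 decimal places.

Component means — 1: 5.8; 2: 8.4; 3: 7; 4: 8.
E[X] = 0.31·5.8 + 0.22·8.4 + 0.24·7 + 0.23·8 = 7.166.

7.166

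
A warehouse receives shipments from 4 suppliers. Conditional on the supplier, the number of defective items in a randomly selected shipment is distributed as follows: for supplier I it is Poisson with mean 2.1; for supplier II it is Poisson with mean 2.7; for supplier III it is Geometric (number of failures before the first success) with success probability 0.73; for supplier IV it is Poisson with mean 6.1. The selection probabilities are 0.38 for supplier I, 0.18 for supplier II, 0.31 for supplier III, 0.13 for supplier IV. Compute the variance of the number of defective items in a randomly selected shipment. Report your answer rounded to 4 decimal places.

5.2984

Per component, I: μ=2.1, E[X²]=6.51; II: μ=2.7, E[X²]=9.99; III: μ=0.369863, E[X²]=0.64346; IV: μ=6.1, E[X²]=43.31.
E[X] = 0.38·2.1 + 0.18·2.7 + 0.31·0.369863 + 0.13·6.1 = 2.19166.
E[X²] = 0.38·6.51 + 0.18·9.99 + 0.31·0.64346 + 0.13·43.31 = 10.1018.
Var(X) = E[X²] − (E[X])² = 10.1018 − 4.80336 = 5.29841.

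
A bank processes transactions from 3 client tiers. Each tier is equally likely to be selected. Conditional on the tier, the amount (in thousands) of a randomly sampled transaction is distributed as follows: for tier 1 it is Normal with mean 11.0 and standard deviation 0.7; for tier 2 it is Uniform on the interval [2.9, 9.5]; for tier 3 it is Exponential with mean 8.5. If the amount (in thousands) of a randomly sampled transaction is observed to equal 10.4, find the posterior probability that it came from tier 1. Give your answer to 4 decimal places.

0.9194

Likelihoods f(10.4 | ·): 1: 0.394707; 2: 0; 3: 0.0346106.
Posterior ∝ prior × likelihood. Numerator for 1: 0.333333·0.394707 = 0.131569.
Normalizing constant: 0.333333·0.394707 + 0.333333·0 + 0.333333·0.0346106 = 0.143106.
P(1 | observation) = 0.131569 / 0.143106 = 0.919382.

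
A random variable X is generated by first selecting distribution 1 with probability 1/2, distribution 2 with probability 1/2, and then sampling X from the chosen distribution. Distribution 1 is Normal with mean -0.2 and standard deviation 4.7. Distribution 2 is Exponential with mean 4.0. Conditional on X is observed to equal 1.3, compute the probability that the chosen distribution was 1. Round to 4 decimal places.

0.3087

Likelihoods f(1.3 | ·): 1: 0.0806667; 2: 0.180632.
Posterior ∝ prior × likelihood. Numerator for 1: 0.5·0.0806667 = 0.0403334.
Normalizing constant: 0.5·0.0806667 + 0.5·0.180632 = 0.130649.
P(1 | observation) = 0.0403334 / 0.130649 = 0.308715.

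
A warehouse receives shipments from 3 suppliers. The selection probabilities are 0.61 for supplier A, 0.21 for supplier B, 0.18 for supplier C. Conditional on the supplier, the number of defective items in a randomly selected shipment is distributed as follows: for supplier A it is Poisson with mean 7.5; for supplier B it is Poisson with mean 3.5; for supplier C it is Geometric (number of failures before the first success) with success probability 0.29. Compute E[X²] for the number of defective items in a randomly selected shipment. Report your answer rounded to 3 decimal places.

For each component E[X²] = Var + (mean)², giving A: 63.75; B: 15.75; C: 14.4364.
Overall E[X²] = 0.61·63.75 + 0.21·15.75 + 0.18·14.4364 = 44.7935.

44.794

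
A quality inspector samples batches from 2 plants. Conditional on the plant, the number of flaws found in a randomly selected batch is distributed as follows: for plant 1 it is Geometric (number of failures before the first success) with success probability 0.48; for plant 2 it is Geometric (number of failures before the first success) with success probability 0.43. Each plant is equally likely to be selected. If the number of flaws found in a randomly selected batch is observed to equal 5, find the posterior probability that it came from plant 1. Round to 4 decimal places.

Likelihoods P(X=5 | ·): 1: 0.0182498; 2: 0.0258728.
Posterior ∝ prior × likelihood. Numerator for 1: 0.5·0.0182498 = 0.0091249.
Normalizing constant: 0.5·0.0182498 + 0.5·0.0258728 = 0.0220613.
P(1 | observation) = 0.0091249 / 0.0220613 = 0.413616.

0.4136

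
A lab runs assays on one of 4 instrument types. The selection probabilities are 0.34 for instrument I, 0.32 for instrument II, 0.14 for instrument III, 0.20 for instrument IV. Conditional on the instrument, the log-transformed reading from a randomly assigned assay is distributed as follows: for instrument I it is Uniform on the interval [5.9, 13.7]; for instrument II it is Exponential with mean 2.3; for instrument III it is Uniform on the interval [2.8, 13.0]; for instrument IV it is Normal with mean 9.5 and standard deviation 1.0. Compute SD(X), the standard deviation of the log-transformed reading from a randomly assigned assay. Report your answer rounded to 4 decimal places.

3.9903

Per component, I: μ=9.8, E[X²]=101.11; II: μ=2.3, E[X²]=10.58; III: μ=7.9, E[X²]=71.08; IV: μ=9.5, E[X²]=91.25.
E[X] = 0.34·9.8 + 0.32·2.3 + 0.14·7.9 + 0.2·9.5 = 7.074.
E[X²] = 0.34·101.11 + 0.32·10.58 + 0.14·71.08 + 0.2·91.25 = 65.9642.
Var(X) = E[X²] − (E[X])² = 65.9642 − 50.0415 = 15.9227.
SD(X) = √15.9227 = 3.99033.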